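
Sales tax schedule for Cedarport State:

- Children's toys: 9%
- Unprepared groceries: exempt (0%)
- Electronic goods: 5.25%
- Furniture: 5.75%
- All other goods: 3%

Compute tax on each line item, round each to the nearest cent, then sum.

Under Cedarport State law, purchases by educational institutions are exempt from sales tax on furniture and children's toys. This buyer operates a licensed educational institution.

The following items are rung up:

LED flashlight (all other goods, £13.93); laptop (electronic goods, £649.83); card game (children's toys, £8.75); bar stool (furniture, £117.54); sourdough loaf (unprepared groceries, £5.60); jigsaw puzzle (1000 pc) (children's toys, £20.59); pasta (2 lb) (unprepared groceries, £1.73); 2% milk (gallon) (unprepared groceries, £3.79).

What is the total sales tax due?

LED flashlight £13.93: all other goods → 3% → £0.42
Laptop £649.83: electronic goods → 5.25% → £34.12
Card game £8.75: children's toys, buyer-exempt → 0% → £0.00
Bar stool £117.54: furniture, buyer-exempt → 0% → £0.00
Sourdough loaf £5.60: unprepared groceries → 0% → £0.00
Jigsaw puzzle (1000 pc) £20.59: children's toys, buyer-exempt → 0% → £0.00
Pasta (2 lb) £1.73: unprepared groceries → 0% → £0.00
2% milk (gallon) £3.79: unprepared groceries → 0% → £0.00
Total tax = £0.42 + £34.12 = £34.54

£34.54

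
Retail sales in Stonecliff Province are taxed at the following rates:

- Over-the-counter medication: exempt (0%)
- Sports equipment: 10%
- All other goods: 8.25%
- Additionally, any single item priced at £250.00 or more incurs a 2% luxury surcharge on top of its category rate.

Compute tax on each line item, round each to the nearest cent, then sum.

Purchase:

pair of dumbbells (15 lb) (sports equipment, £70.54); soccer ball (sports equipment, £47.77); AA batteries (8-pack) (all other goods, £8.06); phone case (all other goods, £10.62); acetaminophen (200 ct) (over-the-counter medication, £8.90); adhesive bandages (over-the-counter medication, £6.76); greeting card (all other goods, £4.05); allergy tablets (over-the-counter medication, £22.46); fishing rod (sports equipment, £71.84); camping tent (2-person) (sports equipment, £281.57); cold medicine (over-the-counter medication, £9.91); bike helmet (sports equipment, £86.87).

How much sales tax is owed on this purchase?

£63.36

Pair of dumbbells (15 lb) £70.54: sports equipment → 10% → £7.05
Soccer ball £47.77: sports equipment → 10% → £4.78
AA batteries (8-pack) £8.06: all other goods → 8.25% → £0.66
Phone case £10.62: all other goods → 8.25% → £0.88
Acetaminophen (200 ct) £8.90: over-the-counter medication → 0% → £0.00
Adhesive bandages £6.76: over-the-counter medication → 0% → £0.00
Greeting card £4.05: all other goods → 8.25% → £0.33
Allergy tablets £22.46: over-the-counter medication → 0% → £0.00
Fishing rod £71.84: sports equipment → 10% → £7.18
Camping tent (2-person) £281.57: sports equipment → 10% + 2% surcharge = 12% → £33.79
Cold medicine £9.91: over-the-counter medication → 0% → £0.00
Bike helmet £86.87: sports equipment → 10% → £8.69
Total tax = £7.05 + £4.78 + £0.66 + £0.88 + £0.33 + £7.18 + £33.79 + £8.69 = £63.36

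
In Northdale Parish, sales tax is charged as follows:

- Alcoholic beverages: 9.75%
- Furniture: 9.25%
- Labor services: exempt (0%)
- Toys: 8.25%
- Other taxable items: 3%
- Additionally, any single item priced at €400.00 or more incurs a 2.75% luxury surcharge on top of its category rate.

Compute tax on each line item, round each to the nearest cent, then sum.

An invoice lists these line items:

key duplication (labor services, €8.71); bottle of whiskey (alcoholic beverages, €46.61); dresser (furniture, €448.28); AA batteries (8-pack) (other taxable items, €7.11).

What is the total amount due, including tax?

€569.25

Key duplication €8.71: labor services → 0% → €0.00
Bottle of whiskey €46.61: alcoholic beverages → 9.75% → €4.54
Dresser €448.28: furniture → 9.25% + 2.75% surcharge = 12% → €53.79
AA batteries (8-pack) €7.11: other taxable items → 3% → €0.21
Subtotal = €510.71; tax = €58.54; total due = €569.25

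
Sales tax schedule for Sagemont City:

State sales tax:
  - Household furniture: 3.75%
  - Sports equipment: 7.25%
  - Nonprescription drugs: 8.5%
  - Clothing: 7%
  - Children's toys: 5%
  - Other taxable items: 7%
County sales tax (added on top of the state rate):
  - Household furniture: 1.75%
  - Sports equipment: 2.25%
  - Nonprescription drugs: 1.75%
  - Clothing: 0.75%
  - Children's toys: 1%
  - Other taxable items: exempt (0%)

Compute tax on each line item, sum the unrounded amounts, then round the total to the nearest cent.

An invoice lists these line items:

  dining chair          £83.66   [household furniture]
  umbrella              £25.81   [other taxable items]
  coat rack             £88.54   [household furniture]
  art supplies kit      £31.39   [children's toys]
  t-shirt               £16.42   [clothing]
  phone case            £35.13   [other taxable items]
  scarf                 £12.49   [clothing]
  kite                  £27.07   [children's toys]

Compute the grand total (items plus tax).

Dining chair £83.66: household furniture → 3.75% + 1.75% county = 5.5% → £4.6013
Umbrella £25.81: other taxable items → 7% + 0% county = 7% → £1.8067
Coat rack £88.54: household furniture → 3.75% + 1.75% county = 5.5% → £4.8697
Art supplies kit £31.39: children's toys → 5% + 1% county = 6% → £1.8834
T-shirt £16.42: clothing → 7% + 0.75% county = 7.75% → £1.27255
Phone case £35.13: other taxable items → 7% + 0% county = 7% → £2.4591
Scarf £12.49: clothing → 7% + 0.75% county = 7.75% → £0.967975
Kite £27.07: children's toys → 5% + 1% county = 6% → £1.6242
Subtotal = £320.51; unrounded tax = £19.484925 → £19.48; total due = £339.99

£339.99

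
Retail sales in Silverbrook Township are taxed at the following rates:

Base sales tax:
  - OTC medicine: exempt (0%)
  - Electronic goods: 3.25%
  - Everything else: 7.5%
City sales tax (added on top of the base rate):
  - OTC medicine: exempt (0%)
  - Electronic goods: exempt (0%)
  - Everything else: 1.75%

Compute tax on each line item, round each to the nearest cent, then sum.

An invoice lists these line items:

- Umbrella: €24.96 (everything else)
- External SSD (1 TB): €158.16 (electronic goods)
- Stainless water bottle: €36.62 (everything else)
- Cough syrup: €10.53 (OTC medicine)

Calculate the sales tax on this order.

€10.84

Umbrella €24.96: everything else → 7.5% + 1.75% city = 9.25% → €2.31
External SSD (1 TB) €158.16: electronic goods → 3.25% + 0% city = 3.25% → €5.14
Stainless water bottle €36.62: everything else → 7.5% + 1.75% city = 9.25% → €3.39
Cough syrup €10.53: OTC medicine → 0% + 0% city = 0% → €0.00
Total tax = €2.31 + €5.14 + €3.39 = €10.84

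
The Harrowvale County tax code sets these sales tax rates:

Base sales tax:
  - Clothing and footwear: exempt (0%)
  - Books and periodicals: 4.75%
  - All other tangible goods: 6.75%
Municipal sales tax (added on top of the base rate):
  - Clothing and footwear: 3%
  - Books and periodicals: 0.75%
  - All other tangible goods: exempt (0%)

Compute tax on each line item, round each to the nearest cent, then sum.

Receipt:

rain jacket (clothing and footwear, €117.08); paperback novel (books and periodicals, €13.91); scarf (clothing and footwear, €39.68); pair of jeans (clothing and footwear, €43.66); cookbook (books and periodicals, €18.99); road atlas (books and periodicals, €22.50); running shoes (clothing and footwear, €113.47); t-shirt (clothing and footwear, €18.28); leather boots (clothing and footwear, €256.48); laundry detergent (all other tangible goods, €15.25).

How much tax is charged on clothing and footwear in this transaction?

€17.65

Rain jacket €117.08: clothing and footwear → 0% + 3% municipal = 3% → €3.51
Scarf €39.68: clothing and footwear → 0% + 3% municipal = 3% → €1.19
Pair of jeans €43.66: clothing and footwear → 0% + 3% municipal = 3% → €1.31
Running shoes €113.47: clothing and footwear → 0% + 3% municipal = 3% → €3.40
T-shirt €18.28: clothing and footwear → 0% + 3% municipal = 3% → €0.55
Leather boots €256.48: clothing and footwear → 0% + 3% municipal = 3% → €7.69
Tax on clothing and footwear = €3.51 + €1.19 + €1.31 + €3.40 + €0.55 + €7.69 = €17.65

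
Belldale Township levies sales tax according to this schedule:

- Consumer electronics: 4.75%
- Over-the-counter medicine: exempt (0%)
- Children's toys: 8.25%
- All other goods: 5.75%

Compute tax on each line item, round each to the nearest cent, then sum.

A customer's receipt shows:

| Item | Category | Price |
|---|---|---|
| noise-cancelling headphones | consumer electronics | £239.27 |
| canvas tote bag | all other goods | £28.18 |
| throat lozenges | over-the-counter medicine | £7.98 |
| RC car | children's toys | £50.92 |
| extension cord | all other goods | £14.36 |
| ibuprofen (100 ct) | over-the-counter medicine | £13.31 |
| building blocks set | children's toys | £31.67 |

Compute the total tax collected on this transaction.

Noise-cancelling headphones £239.27: consumer electronics → 4.75% → £11.37
Canvas tote bag £28.18: all other goods → 5.75% → £1.62
Throat lozenges £7.98: over-the-counter medicine → 0% → £0.00
RC car £50.92: children's toys → 8.25% → £4.20
Extension cord £14.36: all other goods → 5.75% → £0.83
Ibuprofen (100 ct) £13.31: over-the-counter medicine → 0% → £0.00
Building blocks set £31.67: children's toys → 8.25% → £2.61
Total tax = £11.37 + £1.62 + £4.20 + £0.83 + £2.61 = £20.63

£20.63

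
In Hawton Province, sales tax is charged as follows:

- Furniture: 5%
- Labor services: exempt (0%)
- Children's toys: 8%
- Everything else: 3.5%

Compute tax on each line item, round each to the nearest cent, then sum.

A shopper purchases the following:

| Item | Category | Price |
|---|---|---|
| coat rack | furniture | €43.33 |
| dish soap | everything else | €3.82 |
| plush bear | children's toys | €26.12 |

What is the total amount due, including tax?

€77.66

Coat rack €43.33: furniture → 5% → €2.17
Dish soap €3.82: everything else → 3.5% → €0.13
Plush bear €26.12: children's toys → 8% → €2.09
Subtotal = €73.27; tax = €4.39; total due = €77.66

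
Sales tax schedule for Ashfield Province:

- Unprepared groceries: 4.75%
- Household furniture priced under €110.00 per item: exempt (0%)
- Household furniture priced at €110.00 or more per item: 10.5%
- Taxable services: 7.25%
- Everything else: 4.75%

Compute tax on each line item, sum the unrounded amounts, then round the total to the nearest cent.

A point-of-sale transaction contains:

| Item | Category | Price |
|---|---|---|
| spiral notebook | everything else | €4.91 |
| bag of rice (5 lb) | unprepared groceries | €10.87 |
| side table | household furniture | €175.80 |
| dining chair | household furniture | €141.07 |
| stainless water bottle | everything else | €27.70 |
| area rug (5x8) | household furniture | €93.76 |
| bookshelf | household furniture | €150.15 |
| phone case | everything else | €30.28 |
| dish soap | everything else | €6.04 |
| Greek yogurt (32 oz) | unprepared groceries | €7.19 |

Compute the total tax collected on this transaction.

Spiral notebook €4.91: everything else → 4.75% → €0.233225
Bag of rice (5 lb) €10.87: unprepared groceries → 4.75% → €0.516325
Side table €175.80: household furniture, €110.00 or more → 10.5% → €18.459
Dining chair €141.07: household furniture, €110.00 or more → 10.5% → €14.81235
Stainless water bottle €27.70: everything else → 4.75% → €1.31575
Area rug (5x8) €93.76: household furniture, under €110.00 → 0% → €0.00
Bookshelf €150.15: household furniture, €110.00 or more → 10.5% → €15.76575
Phone case €30.28: everything else → 4.75% → €1.4383
Dish soap €6.04: everything else → 4.75% → €0.2869
Greek yogurt (32 oz) €7.19: unprepared groceries → 4.75% → €0.341525
Unrounded tax sum = €53.169125 → €53.17

€53.17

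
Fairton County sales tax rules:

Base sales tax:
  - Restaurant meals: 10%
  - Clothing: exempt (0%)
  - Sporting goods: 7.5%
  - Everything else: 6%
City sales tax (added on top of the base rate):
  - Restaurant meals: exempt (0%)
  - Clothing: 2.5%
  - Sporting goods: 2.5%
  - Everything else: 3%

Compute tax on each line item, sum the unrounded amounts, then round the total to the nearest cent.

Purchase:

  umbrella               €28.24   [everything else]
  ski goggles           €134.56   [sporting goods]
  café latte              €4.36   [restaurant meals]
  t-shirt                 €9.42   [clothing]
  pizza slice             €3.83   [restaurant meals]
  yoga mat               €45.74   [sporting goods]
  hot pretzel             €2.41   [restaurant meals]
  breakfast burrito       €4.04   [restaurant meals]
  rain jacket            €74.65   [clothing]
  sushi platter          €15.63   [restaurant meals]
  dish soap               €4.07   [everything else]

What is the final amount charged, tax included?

Umbrella €28.24: everything else → 6% + 3% city = 9% → €2.5416
Ski goggles €134.56: sporting goods → 7.5% + 2.5% city = 10% → €13.456
Café latte €4.36: restaurant meals → 10% + 0% city = 10% → €0.436
T-shirt €9.42: clothing → 0% + 2.5% city = 2.5% → €0.2355
Pizza slice €3.83: restaurant meals → 10% + 0% city = 10% → €0.383
Yoga mat €45.74: sporting goods → 7.5% + 2.5% city = 10% → €4.574
Hot pretzel €2.41: restaurant meals → 10% + 0% city = 10% → €0.241
Breakfast burrito €4.04: restaurant meals → 10% + 0% city = 10% → €0.404
Rain jacket €74.65: clothing → 0% + 2.5% city = 2.5% → €1.86625
Sushi platter €15.63: restaurant meals → 10% + 0% city = 10% → €1.563
Dish soap €4.07: everything else → 6% + 3% city = 9% → €0.3663
Subtotal = €326.95; unrounded tax = €26.06665 → €26.07; total due = €353.02

€353.02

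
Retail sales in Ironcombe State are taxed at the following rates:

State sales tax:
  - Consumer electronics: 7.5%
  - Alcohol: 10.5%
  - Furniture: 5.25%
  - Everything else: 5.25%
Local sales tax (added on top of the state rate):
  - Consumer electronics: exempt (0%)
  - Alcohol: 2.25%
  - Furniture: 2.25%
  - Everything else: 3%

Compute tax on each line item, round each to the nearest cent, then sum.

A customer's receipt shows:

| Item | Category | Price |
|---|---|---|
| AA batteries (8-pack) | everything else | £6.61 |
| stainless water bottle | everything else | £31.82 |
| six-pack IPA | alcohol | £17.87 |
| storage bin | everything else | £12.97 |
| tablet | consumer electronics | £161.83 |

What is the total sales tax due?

AA batteries (8-pack) £6.61: everything else → 5.25% + 3% local = 8.25% → £0.55
Stainless water bottle £31.82: everything else → 5.25% + 3% local = 8.25% → £2.63
Six-pack IPA £17.87: alcohol → 10.5% + 2.25% local = 12.75% → £2.28
Storage bin £12.97: everything else → 5.25% + 3% local = 8.25% → £1.07
Tablet £161.83: consumer electronics → 7.5% + 0% local = 7.5% → £12.14
Total tax = £0.55 + £2.63 + £2.28 + £1.07 + £12.14 = £18.67

£18.67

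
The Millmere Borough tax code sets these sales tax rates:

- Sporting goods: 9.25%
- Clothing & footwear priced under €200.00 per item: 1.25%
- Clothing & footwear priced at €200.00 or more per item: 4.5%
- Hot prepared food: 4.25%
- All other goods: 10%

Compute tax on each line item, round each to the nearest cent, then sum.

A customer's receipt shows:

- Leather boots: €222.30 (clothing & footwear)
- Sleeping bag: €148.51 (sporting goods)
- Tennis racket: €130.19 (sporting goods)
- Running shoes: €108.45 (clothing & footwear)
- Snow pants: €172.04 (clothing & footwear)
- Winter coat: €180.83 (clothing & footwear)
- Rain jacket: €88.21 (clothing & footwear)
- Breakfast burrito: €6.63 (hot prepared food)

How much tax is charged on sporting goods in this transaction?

€25.78

Sleeping bag €148.51: sporting goods → 9.25% → €13.74
Tennis racket €130.19: sporting goods → 9.25% → €12.04
Tax on sporting goods = €13.74 + €12.04 = €25.78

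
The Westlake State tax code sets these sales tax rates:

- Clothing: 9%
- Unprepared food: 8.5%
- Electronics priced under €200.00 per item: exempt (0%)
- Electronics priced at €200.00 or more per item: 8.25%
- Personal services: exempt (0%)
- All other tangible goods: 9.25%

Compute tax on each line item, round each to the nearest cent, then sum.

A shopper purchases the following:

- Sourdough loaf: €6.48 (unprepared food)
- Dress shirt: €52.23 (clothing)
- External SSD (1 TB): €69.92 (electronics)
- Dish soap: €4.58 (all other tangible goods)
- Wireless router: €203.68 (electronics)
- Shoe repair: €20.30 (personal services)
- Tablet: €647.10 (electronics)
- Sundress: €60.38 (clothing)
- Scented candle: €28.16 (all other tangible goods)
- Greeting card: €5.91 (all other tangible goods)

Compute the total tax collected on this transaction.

Sourdough loaf €6.48: unprepared food → 8.5% → €0.55
Dress shirt €52.23: clothing → 9% → €4.70
External SSD (1 TB) €69.92: electronics, under €200.00 → 0% → €0.00
Dish soap €4.58: all other tangible goods → 9.25% → €0.42
Wireless router €203.68: electronics, €200.00 or more → 8.25% → €16.80
Shoe repair €20.30: personal services → 0% → €0.00
Tablet €647.10: electronics, €200.00 or more → 8.25% → €53.39
Sundress €60.38: clothing → 9% → €5.43
Scented candle €28.16: all other tangible goods → 9.25% → €2.60
Greeting card €5.91: all other tangible goods → 9.25% → €0.55
Total tax = €0.55 + €4.70 + €0.42 + €16.80 + €53.39 + €5.43 + €2.60 + €0.55 = €84.44

€84.44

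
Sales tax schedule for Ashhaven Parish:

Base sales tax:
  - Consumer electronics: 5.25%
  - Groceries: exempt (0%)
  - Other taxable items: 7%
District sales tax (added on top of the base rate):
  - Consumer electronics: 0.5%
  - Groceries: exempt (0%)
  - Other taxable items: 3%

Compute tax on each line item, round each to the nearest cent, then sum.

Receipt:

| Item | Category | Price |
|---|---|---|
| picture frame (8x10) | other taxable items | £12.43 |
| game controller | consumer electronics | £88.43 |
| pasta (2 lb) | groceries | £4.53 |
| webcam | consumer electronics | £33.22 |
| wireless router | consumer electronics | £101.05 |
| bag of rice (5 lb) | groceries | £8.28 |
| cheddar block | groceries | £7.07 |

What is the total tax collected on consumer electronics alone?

Game controller £88.43: consumer electronics → 5.25% + 0.5% district = 5.75% → £5.08
Webcam £33.22: consumer electronics → 5.25% + 0.5% district = 5.75% → £1.91
Wireless router £101.05: consumer electronics → 5.25% + 0.5% district = 5.75% → £5.81
Tax on consumer electronics = £5.08 + £1.91 + £5.81 = £12.80

£12.80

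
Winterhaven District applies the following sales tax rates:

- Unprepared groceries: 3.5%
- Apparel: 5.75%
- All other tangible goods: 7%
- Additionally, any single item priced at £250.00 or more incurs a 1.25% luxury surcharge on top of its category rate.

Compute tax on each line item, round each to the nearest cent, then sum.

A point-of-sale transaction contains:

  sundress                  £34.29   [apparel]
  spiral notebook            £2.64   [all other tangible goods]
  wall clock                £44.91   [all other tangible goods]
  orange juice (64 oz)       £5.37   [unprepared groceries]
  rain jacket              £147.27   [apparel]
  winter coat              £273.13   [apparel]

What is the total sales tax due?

Sundress £34.29: apparel → 5.75% → £1.97
Spiral notebook £2.64: all other tangible goods → 7% → £0.18
Wall clock £44.91: all other tangible goods → 7% → £3.14
Orange juice (64 oz) £5.37: unprepared groceries → 3.5% → £0.19
Rain jacket £147.27: apparel → 5.75% → £8.47
Winter coat £273.13: apparel → 5.75% + 1.25% surcharge = 7% → £19.12
Total tax = £1.97 + £0.18 + £3.14 + £0.19 + £8.47 + £19.12 = £33.07

£33.07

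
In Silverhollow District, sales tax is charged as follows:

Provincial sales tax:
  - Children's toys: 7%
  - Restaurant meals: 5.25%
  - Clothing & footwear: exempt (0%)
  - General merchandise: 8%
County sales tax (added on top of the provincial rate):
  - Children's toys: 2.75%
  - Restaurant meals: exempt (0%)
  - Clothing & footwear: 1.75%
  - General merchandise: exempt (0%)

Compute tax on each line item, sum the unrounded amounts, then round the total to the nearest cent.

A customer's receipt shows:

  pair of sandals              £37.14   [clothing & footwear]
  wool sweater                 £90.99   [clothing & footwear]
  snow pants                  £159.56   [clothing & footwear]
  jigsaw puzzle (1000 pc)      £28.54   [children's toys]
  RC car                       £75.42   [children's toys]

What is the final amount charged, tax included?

Pair of sandals £37.14: clothing & footwear → 0% + 1.75% county = 1.75% → £0.64995
Wool sweater £90.99: clothing & footwear → 0% + 1.75% county = 1.75% → £1.592325
Snow pants £159.56: clothing & footwear → 0% + 1.75% county = 1.75% → £2.7923
Jigsaw puzzle (1000 pc) £28.54: children's toys → 7% + 2.75% county = 9.75% → £2.78265
RC car £75.42: children's toys → 7% + 2.75% county = 9.75% → £7.35345
Subtotal = £391.65; unrounded tax = £15.170675 → £15.17; total due = £406.82

£406.82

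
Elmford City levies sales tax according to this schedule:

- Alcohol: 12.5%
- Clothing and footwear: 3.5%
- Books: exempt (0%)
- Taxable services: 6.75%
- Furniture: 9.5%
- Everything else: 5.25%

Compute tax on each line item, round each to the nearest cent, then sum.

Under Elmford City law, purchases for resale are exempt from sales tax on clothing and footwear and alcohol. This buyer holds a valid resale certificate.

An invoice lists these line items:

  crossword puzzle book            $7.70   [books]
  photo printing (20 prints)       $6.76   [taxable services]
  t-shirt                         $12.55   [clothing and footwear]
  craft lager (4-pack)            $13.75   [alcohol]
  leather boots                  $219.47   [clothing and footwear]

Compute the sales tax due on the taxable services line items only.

$0.46

Photo printing (20 prints) $6.76: taxable services → 6.75% → $0.46
Tax on taxable services = $0.46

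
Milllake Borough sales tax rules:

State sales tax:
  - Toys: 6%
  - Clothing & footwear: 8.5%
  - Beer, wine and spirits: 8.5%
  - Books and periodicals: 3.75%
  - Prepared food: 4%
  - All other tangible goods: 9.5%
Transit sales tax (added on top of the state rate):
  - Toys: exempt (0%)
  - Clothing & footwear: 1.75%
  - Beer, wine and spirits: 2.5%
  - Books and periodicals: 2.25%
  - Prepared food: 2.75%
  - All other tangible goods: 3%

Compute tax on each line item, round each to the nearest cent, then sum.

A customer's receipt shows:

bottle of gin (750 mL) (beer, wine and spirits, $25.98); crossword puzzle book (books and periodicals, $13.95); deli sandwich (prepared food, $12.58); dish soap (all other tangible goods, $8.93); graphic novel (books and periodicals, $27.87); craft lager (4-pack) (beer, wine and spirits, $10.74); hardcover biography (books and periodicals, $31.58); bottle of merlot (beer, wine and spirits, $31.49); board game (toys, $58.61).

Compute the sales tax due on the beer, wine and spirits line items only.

Bottle of gin (750 mL) $25.98: beer, wine and spirits → 8.5% + 2.5% transit = 11% → $2.86
Craft lager (4-pack) $10.74: beer, wine and spirits → 8.5% + 2.5% transit = 11% → $1.18
Bottle of merlot $31.49: beer, wine and spirits → 8.5% + 2.5% transit = 11% → $3.46
Tax on beer, wine and spirits = $2.86 + $1.18 + $3.46 = $7.50

$7.50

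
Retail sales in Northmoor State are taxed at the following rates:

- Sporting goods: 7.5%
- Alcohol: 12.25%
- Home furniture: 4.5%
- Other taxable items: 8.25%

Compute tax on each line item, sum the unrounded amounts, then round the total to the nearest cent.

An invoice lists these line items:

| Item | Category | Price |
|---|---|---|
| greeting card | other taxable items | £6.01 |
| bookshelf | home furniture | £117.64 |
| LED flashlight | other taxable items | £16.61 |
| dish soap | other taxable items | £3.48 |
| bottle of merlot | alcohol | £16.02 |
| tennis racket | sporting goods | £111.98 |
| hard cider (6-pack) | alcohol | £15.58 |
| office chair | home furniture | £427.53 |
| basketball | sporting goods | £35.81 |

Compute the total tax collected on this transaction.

£41.64

Greeting card £6.01: other taxable items → 8.25% → £0.495825
Bookshelf £117.64: home furniture → 4.5% → £5.2938
LED flashlight £16.61: other taxable items → 8.25% → £1.370325
Dish soap £3.48: other taxable items → 8.25% → £0.2871
Bottle of merlot £16.02: alcohol → 12.25% → £1.96245
Tennis racket £111.98: sporting goods → 7.5% → £8.3985
Hard cider (6-pack) £15.58: alcohol → 12.25% → £1.90855
Office chair £427.53: home furniture → 4.5% → £19.23885
Basketball £35.81: sporting goods → 7.5% → £2.68575
Unrounded tax sum = £41.64115 → £41.64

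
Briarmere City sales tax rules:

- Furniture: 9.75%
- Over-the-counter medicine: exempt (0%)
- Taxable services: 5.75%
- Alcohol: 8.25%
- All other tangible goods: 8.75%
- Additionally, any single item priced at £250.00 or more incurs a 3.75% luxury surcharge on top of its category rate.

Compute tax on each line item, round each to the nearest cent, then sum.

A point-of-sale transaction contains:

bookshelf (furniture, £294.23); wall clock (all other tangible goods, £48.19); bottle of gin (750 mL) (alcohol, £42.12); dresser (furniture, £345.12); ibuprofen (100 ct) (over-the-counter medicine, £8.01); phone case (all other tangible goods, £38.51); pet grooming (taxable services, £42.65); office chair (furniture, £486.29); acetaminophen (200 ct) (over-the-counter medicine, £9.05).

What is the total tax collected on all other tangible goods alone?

£7.59

Wall clock £48.19: all other tangible goods → 8.75% → £4.22
Phone case £38.51: all other tangible goods → 8.75% → £3.37
Tax on all other tangible goods = £4.22 + £3.37 = £7.59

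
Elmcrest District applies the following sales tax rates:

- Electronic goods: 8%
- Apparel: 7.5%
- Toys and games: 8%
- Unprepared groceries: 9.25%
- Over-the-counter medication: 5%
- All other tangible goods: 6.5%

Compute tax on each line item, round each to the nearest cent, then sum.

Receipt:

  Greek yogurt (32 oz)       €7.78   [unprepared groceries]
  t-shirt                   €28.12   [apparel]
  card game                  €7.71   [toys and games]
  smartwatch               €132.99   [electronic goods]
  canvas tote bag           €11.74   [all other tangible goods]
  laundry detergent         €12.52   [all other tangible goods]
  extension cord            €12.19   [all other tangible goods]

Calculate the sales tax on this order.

Greek yogurt (32 oz) €7.78: unprepared groceries → 9.25% → €0.72
T-shirt €28.12: apparel → 7.5% → €2.11
Card game €7.71: toys and games → 8% → €0.62
Smartwatch €132.99: electronic goods → 8% → €10.64
Canvas tote bag €11.74: all other tangible goods → 6.5% → €0.76
Laundry detergent €12.52: all other tangible goods → 6.5% → €0.81
Extension cord €12.19: all other tangible goods → 6.5% → €0.79
Total tax = €0.72 + €2.11 + €0.62 + €10.64 + €0.76 + €0.81 + €0.79 = €16.45

€16.45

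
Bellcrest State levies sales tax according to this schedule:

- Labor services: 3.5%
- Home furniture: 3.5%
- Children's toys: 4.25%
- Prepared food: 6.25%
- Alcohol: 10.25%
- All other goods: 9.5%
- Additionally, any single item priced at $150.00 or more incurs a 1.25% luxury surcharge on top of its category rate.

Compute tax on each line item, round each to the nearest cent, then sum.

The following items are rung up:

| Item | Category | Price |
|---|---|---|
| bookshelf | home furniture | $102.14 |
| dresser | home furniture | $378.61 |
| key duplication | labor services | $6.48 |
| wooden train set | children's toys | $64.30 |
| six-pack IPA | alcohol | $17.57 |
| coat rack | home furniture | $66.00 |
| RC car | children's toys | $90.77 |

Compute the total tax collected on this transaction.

$32.48

Bookshelf $102.14: home furniture → 3.5% → $3.57
Dresser $378.61: home furniture → 3.5% + 1.25% surcharge = 4.75% → $17.98
Key duplication $6.48: labor services → 3.5% → $0.23
Wooden train set $64.30: children's toys → 4.25% → $2.73
Six-pack IPA $17.57: alcohol → 10.25% → $1.80
Coat rack $66.00: home furniture → 3.5% → $2.31
RC car $90.77: children's toys → 4.25% → $3.86
Total tax = $3.57 + $17.98 + $0.23 + $2.73 + $1.80 + $2.31 + $3.86 = $32.48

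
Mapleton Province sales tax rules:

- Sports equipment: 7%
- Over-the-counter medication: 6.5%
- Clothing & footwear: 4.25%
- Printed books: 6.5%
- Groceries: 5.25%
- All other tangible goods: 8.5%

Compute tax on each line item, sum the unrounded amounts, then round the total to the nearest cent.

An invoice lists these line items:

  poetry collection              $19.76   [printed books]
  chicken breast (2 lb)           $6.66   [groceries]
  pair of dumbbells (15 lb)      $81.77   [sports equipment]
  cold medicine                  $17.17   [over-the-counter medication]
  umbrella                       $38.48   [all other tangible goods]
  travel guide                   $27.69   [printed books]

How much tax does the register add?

$13.54

Poetry collection $19.76: printed books → 6.5% → $1.2844
Chicken breast (2 lb) $6.66: groceries → 5.25% → $0.34965
Pair of dumbbells (15 lb) $81.77: sports equipment → 7% → $5.7239
Cold medicine $17.17: over-the-counter medication → 6.5% → $1.11605
Umbrella $38.48: all other tangible goods → 8.5% → $3.2708
Travel guide $27.69: printed books → 6.5% → $1.79985
Unrounded tax sum = $13.54465 → $13.54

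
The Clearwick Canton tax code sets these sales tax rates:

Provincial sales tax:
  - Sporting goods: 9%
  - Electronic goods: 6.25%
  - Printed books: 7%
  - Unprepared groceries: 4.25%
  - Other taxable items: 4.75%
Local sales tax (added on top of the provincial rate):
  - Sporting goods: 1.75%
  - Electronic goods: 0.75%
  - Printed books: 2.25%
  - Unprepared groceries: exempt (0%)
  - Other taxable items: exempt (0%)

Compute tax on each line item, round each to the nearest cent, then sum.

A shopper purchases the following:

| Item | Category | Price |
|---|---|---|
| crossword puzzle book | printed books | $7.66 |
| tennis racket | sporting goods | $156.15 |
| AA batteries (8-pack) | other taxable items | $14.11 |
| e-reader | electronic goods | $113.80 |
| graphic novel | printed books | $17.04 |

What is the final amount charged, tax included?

Crossword puzzle book $7.66: printed books → 7% + 2.25% local = 9.25% → $0.71
Tennis racket $156.15: sporting goods → 9% + 1.75% local = 10.75% → $16.79
AA batteries (8-pack) $14.11: other taxable items → 4.75% + 0% local = 4.75% → $0.67
E-reader $113.80: electronic goods → 6.25% + 0.75% local = 7% → $7.97
Graphic novel $17.04: printed books → 7% + 2.25% local = 9.25% → $1.58
Subtotal = $308.76; tax = $27.72; total due = $336.48

$336.48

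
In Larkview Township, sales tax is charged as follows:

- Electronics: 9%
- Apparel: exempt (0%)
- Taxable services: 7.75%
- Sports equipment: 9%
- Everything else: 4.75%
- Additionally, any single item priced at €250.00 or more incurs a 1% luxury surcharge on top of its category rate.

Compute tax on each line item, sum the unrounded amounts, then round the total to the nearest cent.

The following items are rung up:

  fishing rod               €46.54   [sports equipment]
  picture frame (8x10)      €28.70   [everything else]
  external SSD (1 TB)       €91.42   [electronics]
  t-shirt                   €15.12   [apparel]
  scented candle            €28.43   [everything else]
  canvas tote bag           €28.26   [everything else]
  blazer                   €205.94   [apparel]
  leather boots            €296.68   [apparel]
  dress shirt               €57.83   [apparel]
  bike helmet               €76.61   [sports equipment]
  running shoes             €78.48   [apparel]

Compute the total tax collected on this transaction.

Fishing rod €46.54: sports equipment → 9% → €4.1886
Picture frame (8x10) €28.70: everything else → 4.75% → €1.36325
External SSD (1 TB) €91.42: electronics → 9% → €8.2278
T-shirt €15.12: apparel → 0% → €0.00
Scented candle €28.43: everything else → 4.75% → €1.350425
Canvas tote bag €28.26: everything else → 4.75% → €1.34235
Blazer €205.94: apparel → 0% → €0.00
Leather boots €296.68: apparel → 0% + 1% surcharge = 1% → €2.9668
Dress shirt €57.83: apparel → 0% → €0.00
Bike helmet €76.61: sports equipment → 9% → €6.8949
Running shoes €78.48: apparel → 0% → €0.00
Unrounded tax sum = €26.334125 → €26.33

€26.33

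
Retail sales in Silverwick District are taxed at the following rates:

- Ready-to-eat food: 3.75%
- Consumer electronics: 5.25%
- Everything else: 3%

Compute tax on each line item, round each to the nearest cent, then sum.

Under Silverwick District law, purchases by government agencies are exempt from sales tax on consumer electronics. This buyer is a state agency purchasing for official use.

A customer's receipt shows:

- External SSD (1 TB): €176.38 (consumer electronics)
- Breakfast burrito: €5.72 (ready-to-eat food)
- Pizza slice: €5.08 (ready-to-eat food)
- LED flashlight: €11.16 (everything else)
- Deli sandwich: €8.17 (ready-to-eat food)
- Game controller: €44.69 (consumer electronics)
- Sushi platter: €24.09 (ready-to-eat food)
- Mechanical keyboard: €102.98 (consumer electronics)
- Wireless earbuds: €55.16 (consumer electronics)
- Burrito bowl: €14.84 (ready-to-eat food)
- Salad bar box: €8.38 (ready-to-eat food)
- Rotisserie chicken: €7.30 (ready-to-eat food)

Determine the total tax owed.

€3.08

External SSD (1 TB) €176.38: consumer electronics, buyer-exempt → 0% → €0.00
Breakfast burrito €5.72: ready-to-eat food → 3.75% → €0.21
Pizza slice €5.08: ready-to-eat food → 3.75% → €0.19
LED flashlight €11.16: everything else → 3% → €0.33
Deli sandwich €8.17: ready-to-eat food → 3.75% → €0.31
Game controller €44.69: consumer electronics, buyer-exempt → 0% → €0.00
Sushi platter €24.09: ready-to-eat food → 3.75% → €0.90
Mechanical keyboard €102.98: consumer electronics, buyer-exempt → 0% → €0.00
Wireless earbuds €55.16: consumer electronics, buyer-exempt → 0% → €0.00
Burrito bowl €14.84: ready-to-eat food → 3.75% → €0.56
Salad bar box €8.38: ready-to-eat food → 3.75% → €0.31
Rotisserie chicken €7.30: ready-to-eat food → 3.75% → €0.27
Total tax = €0.21 + €0.19 + €0.33 + €0.31 + €0.90 + €0.56 + €0.31 + €0.27 = €3.08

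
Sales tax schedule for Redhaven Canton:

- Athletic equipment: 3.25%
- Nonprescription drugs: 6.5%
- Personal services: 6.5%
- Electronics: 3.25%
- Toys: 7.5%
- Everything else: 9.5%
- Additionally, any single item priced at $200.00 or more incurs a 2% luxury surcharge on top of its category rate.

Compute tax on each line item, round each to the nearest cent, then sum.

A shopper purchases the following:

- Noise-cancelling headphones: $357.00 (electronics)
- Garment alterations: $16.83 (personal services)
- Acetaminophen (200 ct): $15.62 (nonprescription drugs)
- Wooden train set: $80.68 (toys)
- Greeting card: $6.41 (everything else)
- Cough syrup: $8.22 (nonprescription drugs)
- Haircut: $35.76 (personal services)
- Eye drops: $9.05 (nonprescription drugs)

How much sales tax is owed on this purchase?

Noise-cancelling headphones $357.00: electronics → 3.25% + 2% surcharge = 5.25% → $18.74
Garment alterations $16.83: personal services → 6.5% → $1.09
Acetaminophen (200 ct) $15.62: nonprescription drugs → 6.5% → $1.02
Wooden train set $80.68: toys → 7.5% → $6.05
Greeting card $6.41: everything else → 9.5% → $0.61
Cough syrup $8.22: nonprescription drugs → 6.5% → $0.53
Haircut $35.76: personal services → 6.5% → $2.32
Eye drops $9.05: nonprescription drugs → 6.5% → $0.59
Total tax = $18.74 + $1.09 + $1.02 + $6.05 + $0.61 + $0.53 + $2.32 + $0.59 = $30.95

$30.95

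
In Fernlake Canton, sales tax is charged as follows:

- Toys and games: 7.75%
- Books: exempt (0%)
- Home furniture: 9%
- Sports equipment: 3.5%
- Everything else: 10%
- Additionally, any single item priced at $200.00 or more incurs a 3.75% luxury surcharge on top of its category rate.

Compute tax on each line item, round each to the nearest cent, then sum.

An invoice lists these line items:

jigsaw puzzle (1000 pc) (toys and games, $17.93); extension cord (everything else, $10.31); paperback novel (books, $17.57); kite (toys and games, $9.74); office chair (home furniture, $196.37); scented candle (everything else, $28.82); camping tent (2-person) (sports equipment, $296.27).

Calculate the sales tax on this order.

$45.20

Jigsaw puzzle (1000 pc) $17.93: toys and games → 7.75% → $1.39
Extension cord $10.31: everything else → 10% → $1.03
Paperback novel $17.57: books → 0% → $0.00
Kite $9.74: toys and games → 7.75% → $0.75
Office chair $196.37: home furniture → 9% → $17.67
Scented candle $28.82: everything else → 10% → $2.88
Camping tent (2-person) $296.27: sports equipment → 3.5% + 3.75% surcharge = 7.25% → $21.48
Total tax = $1.39 + $1.03 + $0.75 + $17.67 + $2.88 + $21.48 = $45.20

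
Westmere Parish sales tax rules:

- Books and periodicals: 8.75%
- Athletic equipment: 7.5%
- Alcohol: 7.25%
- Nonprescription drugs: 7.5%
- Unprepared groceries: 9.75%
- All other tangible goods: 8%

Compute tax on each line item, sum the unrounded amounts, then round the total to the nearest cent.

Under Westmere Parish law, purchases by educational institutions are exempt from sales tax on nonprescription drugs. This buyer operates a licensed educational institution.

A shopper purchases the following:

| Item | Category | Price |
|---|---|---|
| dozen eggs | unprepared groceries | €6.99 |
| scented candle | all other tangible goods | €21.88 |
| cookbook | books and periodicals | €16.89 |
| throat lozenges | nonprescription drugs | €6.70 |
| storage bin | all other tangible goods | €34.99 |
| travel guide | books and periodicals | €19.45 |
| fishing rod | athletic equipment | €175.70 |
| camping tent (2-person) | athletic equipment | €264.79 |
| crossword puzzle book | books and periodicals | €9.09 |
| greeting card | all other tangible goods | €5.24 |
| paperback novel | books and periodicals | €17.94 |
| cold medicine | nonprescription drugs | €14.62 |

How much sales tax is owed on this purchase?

€44.23

Dozen eggs €6.99: unprepared groceries → 9.75% → €0.681525
Scented candle €21.88: all other tangible goods → 8% → €1.7504
Cookbook €16.89: books and periodicals → 8.75% → €1.477875
Throat lozenges €6.70: nonprescription drugs, buyer-exempt → 0% → €0.00
Storage bin €34.99: all other tangible goods → 8% → €2.7992
Travel guide €19.45: books and periodicals → 8.75% → €1.701875
Fishing rod €175.70: athletic equipment → 7.5% → €13.1775
Camping tent (2-person) €264.79: athletic equipment → 7.5% → €19.85925
Crossword puzzle book €9.09: books and periodicals → 8.75% → €0.795375
Greeting card €5.24: all other tangible goods → 8% → €0.4192
Paperback novel €17.94: books and periodicals → 8.75% → €1.56975
Cold medicine €14.62: nonprescription drugs, buyer-exempt → 0% → €0.00
Unrounded tax sum = €44.23195 → €44.23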